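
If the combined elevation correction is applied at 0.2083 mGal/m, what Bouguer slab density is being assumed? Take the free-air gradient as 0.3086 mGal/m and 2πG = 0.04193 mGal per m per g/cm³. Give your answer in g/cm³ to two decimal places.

2.39

0.2083 = 0.3086 − 0.04193 × ρ
ρ = (0.3086 − 0.2083) / 0.04193 = 2.39 g/cm³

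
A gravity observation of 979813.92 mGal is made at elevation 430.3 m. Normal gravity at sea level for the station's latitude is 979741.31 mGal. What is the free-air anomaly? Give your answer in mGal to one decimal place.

Free-air correction = 0.3086 × 430.3 = 132.79 mGal
Free-air anomaly = 979813.92 − 979741.31 + (132.79) = 205.40 mGal

205.4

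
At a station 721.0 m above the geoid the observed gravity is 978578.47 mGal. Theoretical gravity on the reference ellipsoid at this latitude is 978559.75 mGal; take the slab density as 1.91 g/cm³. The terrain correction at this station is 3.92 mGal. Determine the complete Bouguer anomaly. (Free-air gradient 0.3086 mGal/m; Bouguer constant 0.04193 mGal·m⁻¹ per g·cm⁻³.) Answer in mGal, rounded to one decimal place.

187.4

Free-air correction = 0.3086 × 721.0 = 222.50 mGal
Free-air anomaly = 978578.47 − 978559.75 + (222.50) = 241.22 mGal
Bouguer slab correction = 0.04193 × 1.91 × 721.0 = 57.74 mGal
Simple Bouguer anomaly = 241.22 − (57.74) = 183.48 mGal
Complete Bouguer anomaly = 183.48 + 3.92 = 187.40 mGal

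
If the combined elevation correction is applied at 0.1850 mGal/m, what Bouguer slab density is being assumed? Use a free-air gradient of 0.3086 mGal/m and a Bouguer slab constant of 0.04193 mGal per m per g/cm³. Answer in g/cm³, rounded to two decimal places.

2.95

0.1850 = 0.3086 − 0.04193 × ρ
ρ = (0.3086 − 0.1850) / 0.04193 = 2.95 g/cm³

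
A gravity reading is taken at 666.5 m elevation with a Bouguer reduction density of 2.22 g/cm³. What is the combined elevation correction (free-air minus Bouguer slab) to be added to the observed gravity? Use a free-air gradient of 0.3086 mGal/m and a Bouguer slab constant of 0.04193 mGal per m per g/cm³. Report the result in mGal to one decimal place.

Combined gradient = 0.3086 − 0.04193 × 2.22 = 0.2155154 mGal/m
Combined elevation correction = 0.2155154 × 666.5 = 143.6 mGal

143.6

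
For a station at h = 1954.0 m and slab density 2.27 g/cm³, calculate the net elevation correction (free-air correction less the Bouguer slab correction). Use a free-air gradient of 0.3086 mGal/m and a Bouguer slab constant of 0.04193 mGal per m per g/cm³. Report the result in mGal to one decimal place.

Combined gradient = 0.3086 − 0.04193 × 2.27 = 0.2134189 mGal/m
Combined elevation correction = 0.2134189 × 1954.0 = 417.0 mGal

417.0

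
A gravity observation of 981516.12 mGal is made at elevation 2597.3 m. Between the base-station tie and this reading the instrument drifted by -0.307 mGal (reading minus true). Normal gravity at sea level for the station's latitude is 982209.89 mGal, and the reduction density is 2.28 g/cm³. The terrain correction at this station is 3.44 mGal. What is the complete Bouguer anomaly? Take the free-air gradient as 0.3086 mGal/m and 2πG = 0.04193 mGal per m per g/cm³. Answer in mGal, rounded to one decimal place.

-136.8

Drift-corrected reading = 981516.12 − (-0.307) = 981516.427 mGal
Free-air correction = 0.3086 × 2597.3 = 801.53 mGal
Free-air anomaly = 981516.427 − 982209.89 + (801.53) = 108.067 mGal
Bouguer slab correction = 0.04193 × 2.28 × 2597.3 = 248.30 mGal
Simple Bouguer anomaly = 108.067 − (248.30) = -140.233 mGal
Complete Bouguer anomaly = -140.233 + 3.44 = -136.793 mGal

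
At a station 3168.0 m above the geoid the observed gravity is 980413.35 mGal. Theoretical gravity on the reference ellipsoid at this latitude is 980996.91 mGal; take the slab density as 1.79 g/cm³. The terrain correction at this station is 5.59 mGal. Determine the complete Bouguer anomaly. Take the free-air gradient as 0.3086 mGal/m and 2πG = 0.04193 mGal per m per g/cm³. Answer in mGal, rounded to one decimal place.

Free-air correction = 0.3086 × 3168.0 = 977.64 mGal
Free-air anomaly = 980413.35 − 980996.91 + (977.64) = 394.08 mGal
Bouguer slab correction = 0.04193 × 1.79 × 3168.0 = 237.77 mGal
Simple Bouguer anomaly = 394.08 − (237.77) = 156.31 mGal
Complete Bouguer anomaly = 156.31 + 5.59 = 161.90 mGal

161.9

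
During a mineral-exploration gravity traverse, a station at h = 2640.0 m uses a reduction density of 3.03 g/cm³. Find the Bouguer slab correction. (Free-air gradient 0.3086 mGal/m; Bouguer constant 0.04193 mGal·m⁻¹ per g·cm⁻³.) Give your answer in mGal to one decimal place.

335.4

Bouguer slab correction = 0.04193 × 3.03 × 2640.0 = 335.4 mGal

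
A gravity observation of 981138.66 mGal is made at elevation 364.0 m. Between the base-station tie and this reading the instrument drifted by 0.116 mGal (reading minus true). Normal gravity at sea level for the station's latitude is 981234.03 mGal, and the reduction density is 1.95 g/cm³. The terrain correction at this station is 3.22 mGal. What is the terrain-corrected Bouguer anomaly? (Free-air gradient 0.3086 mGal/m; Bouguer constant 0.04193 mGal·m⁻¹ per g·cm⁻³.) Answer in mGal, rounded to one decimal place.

Drift-corrected reading = 981138.66 − (0.116) = 981138.544 mGal
Free-air correction = 0.3086 × 364.0 = 112.33 mGal
Free-air anomaly = 981138.544 − 981234.03 + (112.33) = 16.844 mGal
Bouguer slab correction = 0.04193 × 1.95 × 364.0 = 29.76 mGal
Simple Bouguer anomaly = 16.844 − (29.76) = -12.916 mGal
Complete Bouguer anomaly = -12.916 + 3.22 = -9.696 mGal

-9.7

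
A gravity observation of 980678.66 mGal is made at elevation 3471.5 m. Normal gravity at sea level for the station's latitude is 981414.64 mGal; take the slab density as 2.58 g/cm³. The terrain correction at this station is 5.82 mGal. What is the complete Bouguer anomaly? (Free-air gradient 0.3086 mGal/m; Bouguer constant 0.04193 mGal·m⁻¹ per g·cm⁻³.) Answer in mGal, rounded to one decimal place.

Free-air correction = 0.3086 × 3471.5 = 1071.30 mGal
Free-air anomaly = 980678.66 − 981414.64 + (1071.30) = 335.32 mGal
Bouguer slab correction = 0.04193 × 2.58 × 3471.5 = 375.54 mGal
Simple Bouguer anomaly = 335.32 − (375.54) = -40.22 mGal
Complete Bouguer anomaly = -40.22 + 5.82 = -34.40 mGal

-34.4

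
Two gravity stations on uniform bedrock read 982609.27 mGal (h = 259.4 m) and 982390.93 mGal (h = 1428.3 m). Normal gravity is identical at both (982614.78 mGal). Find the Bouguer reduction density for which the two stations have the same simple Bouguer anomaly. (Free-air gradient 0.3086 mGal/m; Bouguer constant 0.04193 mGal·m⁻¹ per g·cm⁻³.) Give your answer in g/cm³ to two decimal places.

Δg_obs = 982390.93 − 982609.27 = -218.34 mGal over Δh = 1428.3 − 259.4 = 1168.9 m
Equal Bouguer anomalies ⇒ Δg_obs + (0.3086 − 0.04193ρ)·Δh = 0
0.3086 − 0.04193ρ = −Δg_obs/Δh = 0.18679
ρ = (0.3086 − 0.18679) / 0.04193 = 2.91 g/cm³

2.91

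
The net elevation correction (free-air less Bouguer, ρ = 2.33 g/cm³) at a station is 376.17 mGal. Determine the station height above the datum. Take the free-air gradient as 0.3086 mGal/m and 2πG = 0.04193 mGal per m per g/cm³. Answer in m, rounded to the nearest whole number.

Combined gradient = 0.3086 − 0.04193 × 2.33 = 0.2109031 mGal/m
h = 376.17 / 0.2109031 = 1783.62 m

1784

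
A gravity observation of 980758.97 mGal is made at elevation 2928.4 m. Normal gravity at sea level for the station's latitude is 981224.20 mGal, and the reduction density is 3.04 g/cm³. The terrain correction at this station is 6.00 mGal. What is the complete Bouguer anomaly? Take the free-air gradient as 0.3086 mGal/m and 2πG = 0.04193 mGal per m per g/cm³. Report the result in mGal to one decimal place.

Free-air correction = 0.3086 × 2928.4 = 903.70 mGal
Free-air anomaly = 980758.97 − 981224.20 + (903.70) = 438.47 mGal
Bouguer slab correction = 0.04193 × 3.04 × 2928.4 = 373.27 mGal
Simple Bouguer anomaly = 438.47 − (373.27) = 65.20 mGal
Complete Bouguer anomaly = 65.20 + 6.00 = 71.20 mGal

71.2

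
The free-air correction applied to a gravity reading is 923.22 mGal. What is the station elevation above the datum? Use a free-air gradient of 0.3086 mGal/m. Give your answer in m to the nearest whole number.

h = 923.22 / 0.3086 = 2991.64 m

2992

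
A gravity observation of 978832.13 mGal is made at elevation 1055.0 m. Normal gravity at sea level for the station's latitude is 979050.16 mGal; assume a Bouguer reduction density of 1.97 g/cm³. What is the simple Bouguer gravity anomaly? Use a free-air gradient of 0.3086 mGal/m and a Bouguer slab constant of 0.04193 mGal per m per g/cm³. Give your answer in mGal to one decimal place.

Free-air correction = 0.3086 × 1055.0 = 325.57 mGal
Free-air anomaly = 978832.13 − 979050.16 + (325.57) = 107.54 mGal
Bouguer slab correction = 0.04193 × 1.97 × 1055.0 = 87.15 mGal
Simple Bouguer anomaly = 107.54 − (87.15) = 20.39 mGal

20.4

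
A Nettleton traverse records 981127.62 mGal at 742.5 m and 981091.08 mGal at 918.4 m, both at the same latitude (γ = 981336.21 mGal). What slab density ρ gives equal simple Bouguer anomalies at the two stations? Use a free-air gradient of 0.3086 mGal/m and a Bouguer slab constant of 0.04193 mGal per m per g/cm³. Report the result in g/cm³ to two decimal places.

Δg_obs = 981091.08 − 981127.62 = -36.54 mGal over Δh = 918.4 − 742.5 = 175.9 m
Equal Bouguer anomalies ⇒ Δg_obs + (0.3086 − 0.04193ρ)·Δh = 0
0.3086 − 0.04193ρ = −Δg_obs/Δh = 0.20773
ρ = (0.3086 − 0.20773) / 0.04193 = 2.41 g/cm³

2.41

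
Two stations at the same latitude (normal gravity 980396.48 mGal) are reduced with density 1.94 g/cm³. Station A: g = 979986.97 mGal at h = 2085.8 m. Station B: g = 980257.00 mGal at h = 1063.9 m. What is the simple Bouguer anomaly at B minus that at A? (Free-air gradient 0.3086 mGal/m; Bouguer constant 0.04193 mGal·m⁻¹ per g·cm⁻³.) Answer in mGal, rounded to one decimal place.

Δg_SB(A) = 979986.97 − 980396.48 + 0.3086×2085.8 − 0.04193×1.94×2085.8 = 64.50 mGal
Δg_SB(B) = 980257.00 − 980396.48 + 0.3086×1063.9 − 0.04193×1.94×1063.9 = 102.30 mGal
Difference = 102.30 − (64.50) = 37.80 mGal

37.8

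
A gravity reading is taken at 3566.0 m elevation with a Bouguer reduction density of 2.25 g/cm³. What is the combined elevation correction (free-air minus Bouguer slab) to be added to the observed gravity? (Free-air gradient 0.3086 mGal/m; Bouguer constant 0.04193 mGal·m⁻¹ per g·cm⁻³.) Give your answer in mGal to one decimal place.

Combined gradient = 0.3086 − 0.04193 × 2.25 = 0.2142575 mGal/m
Combined elevation correction = 0.2142575 × 3566.0 = 764.0 mGal

764.0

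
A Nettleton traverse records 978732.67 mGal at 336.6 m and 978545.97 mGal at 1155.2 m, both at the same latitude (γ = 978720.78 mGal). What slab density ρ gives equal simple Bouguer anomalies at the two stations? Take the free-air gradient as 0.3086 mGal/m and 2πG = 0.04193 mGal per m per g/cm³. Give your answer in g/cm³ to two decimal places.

Δg_obs = 978545.97 − 978732.67 = -186.70 mGal over Δh = 1155.2 − 336.6 = 818.6 m
Equal Bouguer anomalies ⇒ Δg_obs + (0.3086 − 0.04193ρ)·Δh = 0
0.3086 − 0.04193ρ = −Δg_obs/Δh = 0.22807
ρ = (0.3086 − 0.22807) / 0.04193 = 1.92 g/cm³

1.92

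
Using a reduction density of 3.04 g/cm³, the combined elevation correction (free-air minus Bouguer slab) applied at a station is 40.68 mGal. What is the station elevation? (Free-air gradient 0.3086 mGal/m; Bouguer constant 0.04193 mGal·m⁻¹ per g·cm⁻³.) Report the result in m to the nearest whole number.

Combined gradient = 0.3086 − 0.04193 × 3.04 = 0.1811328 mGal/m
h = 40.68 / 0.1811328 = 224.59 m

225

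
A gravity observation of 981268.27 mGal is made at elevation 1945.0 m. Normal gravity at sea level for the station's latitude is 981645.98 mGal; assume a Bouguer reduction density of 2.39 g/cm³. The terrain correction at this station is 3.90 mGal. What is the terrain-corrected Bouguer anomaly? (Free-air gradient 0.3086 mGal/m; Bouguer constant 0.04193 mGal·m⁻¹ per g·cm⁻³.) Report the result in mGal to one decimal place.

Free-air correction = 0.3086 × 1945.0 = 600.23 mGal
Free-air anomaly = 981268.27 − 981645.98 + (600.23) = 222.52 mGal
Bouguer slab correction = 0.04193 × 2.39 × 1945.0 = 194.91 mGal
Simple Bouguer anomaly = 222.52 − (194.91) = 27.61 mGal
Complete Bouguer anomaly = 27.61 + 3.90 = 31.51 mGal

31.5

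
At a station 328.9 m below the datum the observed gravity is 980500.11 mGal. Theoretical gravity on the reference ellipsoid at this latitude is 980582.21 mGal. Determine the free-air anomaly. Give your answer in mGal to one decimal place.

Free-air correction = 0.3086 × -328.9 = -101.50 mGal
Free-air anomaly = 980500.11 − 980582.21 + (-101.50) = -183.60 mGal

-183.6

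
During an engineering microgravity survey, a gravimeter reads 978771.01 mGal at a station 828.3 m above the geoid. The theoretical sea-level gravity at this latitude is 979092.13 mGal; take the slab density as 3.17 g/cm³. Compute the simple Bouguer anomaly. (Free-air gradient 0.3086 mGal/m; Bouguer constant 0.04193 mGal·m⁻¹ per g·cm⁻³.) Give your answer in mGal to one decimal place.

-175.6

Free-air correction = 0.3086 × 828.3 = 255.61 mGal
Free-air anomaly = 978771.01 − 979092.13 + (255.61) = -65.51 mGal
Bouguer slab correction = 0.04193 × 3.17 × 828.3 = 110.10 mGal
Simple Bouguer anomaly = -65.51 − (110.10) = -175.61 mGal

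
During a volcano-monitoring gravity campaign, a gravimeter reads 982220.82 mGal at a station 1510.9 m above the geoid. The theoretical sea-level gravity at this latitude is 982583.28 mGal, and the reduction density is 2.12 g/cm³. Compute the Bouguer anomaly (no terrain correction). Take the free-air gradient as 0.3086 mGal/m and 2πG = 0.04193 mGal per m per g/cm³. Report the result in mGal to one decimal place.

-30.5

Free-air correction = 0.3086 × 1510.9 = 466.26 mGal
Free-air anomaly = 982220.82 − 982583.28 + (466.26) = 103.80 mGal
Bouguer slab correction = 0.04193 × 2.12 × 1510.9 = 134.31 mGal
Simple Bouguer anomaly = 103.80 − (134.31) = -30.51 mGal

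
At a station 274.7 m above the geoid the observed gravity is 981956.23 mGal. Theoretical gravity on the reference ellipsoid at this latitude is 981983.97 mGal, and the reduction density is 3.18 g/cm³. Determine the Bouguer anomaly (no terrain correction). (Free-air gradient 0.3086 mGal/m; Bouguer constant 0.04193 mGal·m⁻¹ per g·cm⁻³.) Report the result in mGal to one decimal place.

Free-air correction = 0.3086 × 274.7 = 84.77 mGal
Free-air anomaly = 981956.23 − 981983.97 + (84.77) = 57.03 mGal
Bouguer slab correction = 0.04193 × 3.18 × 274.7 = 36.63 mGal
Simple Bouguer anomaly = 57.03 − (36.63) = 20.40 mGal

20.4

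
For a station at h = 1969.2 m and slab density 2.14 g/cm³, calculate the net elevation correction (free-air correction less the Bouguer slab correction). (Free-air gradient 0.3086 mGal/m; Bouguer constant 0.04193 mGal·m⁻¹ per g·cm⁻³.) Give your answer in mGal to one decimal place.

431.0

Combined gradient = 0.3086 − 0.04193 × 2.14 = 0.2188698 mGal/m
Combined elevation correction = 0.2188698 × 1969.2 = 431.0 mGal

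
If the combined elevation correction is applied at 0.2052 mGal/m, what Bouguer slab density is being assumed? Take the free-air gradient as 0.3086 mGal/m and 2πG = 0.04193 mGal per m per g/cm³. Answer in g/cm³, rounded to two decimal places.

2.47

0.2052 = 0.3086 − 0.04193 × ρ
ρ = (0.3086 − 0.2052) / 0.04193 = 2.47 g/cm³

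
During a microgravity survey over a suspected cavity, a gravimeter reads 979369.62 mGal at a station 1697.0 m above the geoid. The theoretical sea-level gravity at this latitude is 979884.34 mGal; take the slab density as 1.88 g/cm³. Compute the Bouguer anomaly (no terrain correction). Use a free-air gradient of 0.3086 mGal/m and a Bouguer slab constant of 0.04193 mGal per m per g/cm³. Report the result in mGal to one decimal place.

Free-air correction = 0.3086 × 1697.0 = 523.69 mGal
Free-air anomaly = 979369.62 − 979884.34 + (523.69) = 8.97 mGal
Bouguer slab correction = 0.04193 × 1.88 × 1697.0 = 133.77 mGal
Simple Bouguer anomaly = 8.97 − (133.77) = -124.80 mGal

-124.8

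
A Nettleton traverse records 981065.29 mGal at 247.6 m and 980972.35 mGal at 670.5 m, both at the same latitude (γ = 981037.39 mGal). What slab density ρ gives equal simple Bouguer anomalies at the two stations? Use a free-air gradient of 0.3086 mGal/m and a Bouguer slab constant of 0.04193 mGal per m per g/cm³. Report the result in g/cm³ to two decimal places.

2.12

Δg_obs = 980972.35 − 981065.29 = -92.94 mGal over Δh = 670.5 − 247.6 = 422.9 m
Equal Bouguer anomalies ⇒ Δg_obs + (0.3086 − 0.04193ρ)·Δh = 0
0.3086 − 0.04193ρ = −Δg_obs/Δh = 0.21977
ρ = (0.3086 − 0.21977) / 0.04193 = 2.12 g/cm³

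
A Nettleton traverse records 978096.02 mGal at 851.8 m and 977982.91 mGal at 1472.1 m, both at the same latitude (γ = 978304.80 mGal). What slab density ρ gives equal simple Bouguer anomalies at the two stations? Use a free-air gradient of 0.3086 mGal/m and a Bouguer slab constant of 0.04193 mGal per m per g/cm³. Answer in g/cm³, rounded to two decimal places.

3.01

Δg_obs = 977982.91 − 978096.02 = -113.11 mGal over Δh = 1472.1 − 851.8 = 620.3 m
Equal Bouguer anomalies ⇒ Δg_obs + (0.3086 − 0.04193ρ)·Δh = 0
0.3086 − 0.04193ρ = −Δg_obs/Δh = 0.18235
ρ = (0.3086 − 0.18235) / 0.04193 = 3.01 g/cm³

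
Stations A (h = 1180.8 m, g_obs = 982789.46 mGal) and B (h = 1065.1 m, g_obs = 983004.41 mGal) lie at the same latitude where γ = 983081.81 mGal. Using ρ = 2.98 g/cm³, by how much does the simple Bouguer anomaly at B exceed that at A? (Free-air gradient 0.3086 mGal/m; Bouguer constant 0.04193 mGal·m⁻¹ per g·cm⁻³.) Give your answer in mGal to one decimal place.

193.7

Δg_SB(A) = 982789.46 − 983081.81 + 0.3086×1180.8 − 0.04193×2.98×1180.8 = -75.50 mGal
Δg_SB(B) = 983004.41 − 983081.81 + 0.3086×1065.1 − 0.04193×2.98×1065.1 = 118.20 mGal
Difference = 118.20 − (-75.50) = 193.70 mGal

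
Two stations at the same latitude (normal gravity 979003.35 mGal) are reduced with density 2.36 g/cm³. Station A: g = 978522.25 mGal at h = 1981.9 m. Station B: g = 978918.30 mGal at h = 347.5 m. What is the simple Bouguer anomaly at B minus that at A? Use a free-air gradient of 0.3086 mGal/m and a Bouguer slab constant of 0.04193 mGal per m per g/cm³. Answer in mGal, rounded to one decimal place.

Δg_SB(A) = 978522.25 − 979003.35 + 0.3086×1981.9 − 0.04193×2.36×1981.9 = -65.60 mGal
Δg_SB(B) = 978918.30 − 979003.35 + 0.3086×347.5 − 0.04193×2.36×347.5 = -12.20 mGal
Difference = -12.20 − (-65.60) = 53.40 mGal

53.4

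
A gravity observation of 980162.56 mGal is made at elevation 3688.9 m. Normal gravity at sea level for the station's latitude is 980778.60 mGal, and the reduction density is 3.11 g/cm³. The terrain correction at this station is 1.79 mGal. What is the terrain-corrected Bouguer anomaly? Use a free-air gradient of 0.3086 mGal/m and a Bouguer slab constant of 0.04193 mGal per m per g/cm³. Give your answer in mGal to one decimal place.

Free-air correction = 0.3086 × 3688.9 = 1138.39 mGal
Free-air anomaly = 980162.56 − 980778.60 + (1138.39) = 522.35 mGal
Bouguer slab correction = 0.04193 × 3.11 × 3688.9 = 481.04 mGal
Simple Bouguer anomaly = 522.35 − (481.04) = 41.31 mGal
Complete Bouguer anomaly = 41.31 + 1.79 = 43.10 mGal

43.1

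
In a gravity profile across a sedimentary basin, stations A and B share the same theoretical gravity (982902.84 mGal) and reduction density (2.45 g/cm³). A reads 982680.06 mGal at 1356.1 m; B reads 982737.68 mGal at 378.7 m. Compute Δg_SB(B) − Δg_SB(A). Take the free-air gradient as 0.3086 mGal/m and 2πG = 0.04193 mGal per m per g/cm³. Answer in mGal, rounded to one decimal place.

Δg_SB(A) = 982680.06 − 982902.84 + 0.3086×1356.1 − 0.04193×2.45×1356.1 = 56.40 mGal
Δg_SB(B) = 982737.68 − 982902.84 + 0.3086×378.7 − 0.04193×2.45×378.7 = -87.20 mGal
Difference = -87.20 − (56.40) = -143.60 mGal

-143.6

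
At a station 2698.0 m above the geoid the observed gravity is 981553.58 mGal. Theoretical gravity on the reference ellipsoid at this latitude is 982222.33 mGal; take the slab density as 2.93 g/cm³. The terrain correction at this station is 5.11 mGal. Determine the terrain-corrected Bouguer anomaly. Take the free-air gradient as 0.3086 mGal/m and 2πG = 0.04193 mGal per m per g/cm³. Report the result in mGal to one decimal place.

-162.5

Free-air correction = 0.3086 × 2698.0 = 832.60 mGal
Free-air anomaly = 981553.58 − 982222.33 + (832.60) = 163.85 mGal
Bouguer slab correction = 0.04193 × 2.93 × 2698.0 = 331.46 mGal
Simple Bouguer anomaly = 163.85 − (331.46) = -167.61 mGal
Complete Bouguer anomaly = -167.61 + 5.11 = -162.50 mGal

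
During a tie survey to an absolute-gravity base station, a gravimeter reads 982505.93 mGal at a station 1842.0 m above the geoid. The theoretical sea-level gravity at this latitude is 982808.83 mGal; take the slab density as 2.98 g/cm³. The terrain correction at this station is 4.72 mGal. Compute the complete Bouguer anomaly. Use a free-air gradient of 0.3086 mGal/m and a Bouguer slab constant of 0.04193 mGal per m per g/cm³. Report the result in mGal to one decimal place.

40.1

Free-air correction = 0.3086 × 1842.0 = 568.44 mGal
Free-air anomaly = 982505.93 − 982808.83 + (568.44) = 265.54 mGal
Bouguer slab correction = 0.04193 × 2.98 × 1842.0 = 230.16 mGal
Simple Bouguer anomaly = 265.54 − (230.16) = 35.38 mGal
Complete Bouguer anomaly = 35.38 + 4.72 = 40.10 mGal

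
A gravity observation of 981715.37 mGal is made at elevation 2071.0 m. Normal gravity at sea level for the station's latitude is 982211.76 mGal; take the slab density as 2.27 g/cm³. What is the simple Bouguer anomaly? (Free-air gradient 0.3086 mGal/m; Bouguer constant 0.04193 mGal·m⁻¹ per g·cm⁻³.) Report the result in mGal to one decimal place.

Free-air correction = 0.3086 × 2071.0 = 639.11 mGal
Free-air anomaly = 981715.37 − 982211.76 + (639.11) = 142.72 mGal
Bouguer slab correction = 0.04193 × 2.27 × 2071.0 = 197.12 mGal
Simple Bouguer anomaly = 142.72 − (197.12) = -54.40 mGal

-54.4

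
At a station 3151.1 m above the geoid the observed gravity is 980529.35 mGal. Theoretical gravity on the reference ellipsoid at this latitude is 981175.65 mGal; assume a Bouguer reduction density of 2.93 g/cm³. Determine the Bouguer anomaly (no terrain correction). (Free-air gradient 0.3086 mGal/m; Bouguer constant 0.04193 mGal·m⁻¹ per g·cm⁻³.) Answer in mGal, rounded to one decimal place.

Free-air correction = 0.3086 × 3151.1 = 972.43 mGal
Free-air anomaly = 980529.35 − 981175.65 + (972.43) = 326.13 mGal
Bouguer slab correction = 0.04193 × 2.93 × 3151.1 = 387.13 mGal
Simple Bouguer anomaly = 326.13 − (387.13) = -61.00 mGal

-61.0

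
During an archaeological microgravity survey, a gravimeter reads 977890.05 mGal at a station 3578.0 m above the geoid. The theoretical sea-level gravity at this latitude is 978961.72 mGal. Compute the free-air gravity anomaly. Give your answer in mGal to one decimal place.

32.5

Free-air correction = 0.3086 × 3578.0 = 1104.17 mGal
Free-air anomaly = 977890.05 − 978961.72 + (1104.17) = 32.50 mGal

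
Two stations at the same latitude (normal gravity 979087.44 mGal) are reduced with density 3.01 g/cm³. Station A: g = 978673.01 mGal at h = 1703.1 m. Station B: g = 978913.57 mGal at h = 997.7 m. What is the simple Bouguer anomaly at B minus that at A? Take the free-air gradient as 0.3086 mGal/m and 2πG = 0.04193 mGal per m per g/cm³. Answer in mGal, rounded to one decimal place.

Δg_SB(A) = 978673.01 − 979087.44 + 0.3086×1703.1 − 0.04193×3.01×1703.1 = -103.80 mGal
Δg_SB(B) = 978913.57 − 979087.44 + 0.3086×997.7 − 0.04193×3.01×997.7 = 8.10 mGal
Difference = 8.10 − (-103.80) = 111.90 mGal

111.9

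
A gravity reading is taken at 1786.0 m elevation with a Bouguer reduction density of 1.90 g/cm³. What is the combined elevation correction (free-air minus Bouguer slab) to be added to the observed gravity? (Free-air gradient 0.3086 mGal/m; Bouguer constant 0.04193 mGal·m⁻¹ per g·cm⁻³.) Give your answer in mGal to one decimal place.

408.9

Combined gradient = 0.3086 − 0.04193 × 1.90 = 0.2289330 mGal/m
Combined elevation correction = 0.2289330 × 1786.0 = 408.9 mGal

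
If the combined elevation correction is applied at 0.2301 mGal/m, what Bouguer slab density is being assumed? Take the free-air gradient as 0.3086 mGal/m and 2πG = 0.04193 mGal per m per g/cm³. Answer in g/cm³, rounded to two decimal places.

0.2301 = 0.3086 − 0.04193 × ρ
ρ = (0.3086 − 0.2301) / 0.04193 = 1.87 g/cm³

1.87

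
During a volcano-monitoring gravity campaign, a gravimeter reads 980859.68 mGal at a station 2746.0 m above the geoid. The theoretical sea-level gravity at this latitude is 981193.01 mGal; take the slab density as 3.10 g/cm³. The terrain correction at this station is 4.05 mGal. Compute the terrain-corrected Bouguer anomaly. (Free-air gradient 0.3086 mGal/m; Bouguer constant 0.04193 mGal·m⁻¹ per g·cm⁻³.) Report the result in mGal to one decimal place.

161.2

Free-air correction = 0.3086 × 2746.0 = 847.42 mGal
Free-air anomaly = 980859.68 − 981193.01 + (847.42) = 514.09 mGal
Bouguer slab correction = 0.04193 × 3.10 × 2746.0 = 356.93 mGal
Simple Bouguer anomaly = 514.09 − (356.93) = 157.16 mGal
Complete Bouguer anomaly = 157.16 + 4.05 = 161.21 mGal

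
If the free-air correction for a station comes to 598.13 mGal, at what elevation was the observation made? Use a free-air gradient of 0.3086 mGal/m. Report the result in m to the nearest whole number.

h = 598.13 / 0.3086 = 1938.20 m

1938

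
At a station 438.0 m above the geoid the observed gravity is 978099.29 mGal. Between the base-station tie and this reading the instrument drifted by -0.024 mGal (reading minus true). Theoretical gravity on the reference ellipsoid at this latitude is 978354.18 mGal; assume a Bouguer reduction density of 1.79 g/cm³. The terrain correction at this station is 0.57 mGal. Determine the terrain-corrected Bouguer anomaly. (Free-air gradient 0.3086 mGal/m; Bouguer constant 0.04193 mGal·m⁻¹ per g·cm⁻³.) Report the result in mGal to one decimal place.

-152.0

Drift-corrected reading = 978099.29 − (-0.024) = 978099.314 mGal
Free-air correction = 0.3086 × 438.0 = 135.17 mGal
Free-air anomaly = 978099.314 − 978354.18 + (135.17) = -119.696 mGal
Bouguer slab correction = 0.04193 × 1.79 × 438.0 = 32.87 mGal
Simple Bouguer anomaly = -119.696 − (32.87) = -152.566 mGal
Complete Bouguer anomaly = -152.566 + 0.57 = -151.996 mGal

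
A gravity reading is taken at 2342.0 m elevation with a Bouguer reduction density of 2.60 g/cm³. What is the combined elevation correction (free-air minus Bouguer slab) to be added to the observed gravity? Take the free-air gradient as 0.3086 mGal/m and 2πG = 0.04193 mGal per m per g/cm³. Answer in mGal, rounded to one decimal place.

Combined gradient = 0.3086 − 0.04193 × 2.60 = 0.1995820 mGal/m
Combined elevation correction = 0.1995820 × 2342.0 = 467.4 mGal

467.4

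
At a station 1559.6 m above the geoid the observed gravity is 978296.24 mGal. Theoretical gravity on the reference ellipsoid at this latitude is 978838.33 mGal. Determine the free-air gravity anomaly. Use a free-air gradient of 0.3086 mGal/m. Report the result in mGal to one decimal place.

Free-air correction = 0.3086 × 1559.6 = 481.29 mGal
Free-air anomaly = 978296.24 − 978838.33 + (481.29) = -60.80 mGal

-60.8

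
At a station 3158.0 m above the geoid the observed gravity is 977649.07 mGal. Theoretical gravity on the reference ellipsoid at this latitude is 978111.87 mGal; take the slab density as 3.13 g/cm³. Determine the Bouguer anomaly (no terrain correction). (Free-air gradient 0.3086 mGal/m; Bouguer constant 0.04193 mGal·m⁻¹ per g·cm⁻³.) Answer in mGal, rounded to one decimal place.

97.3

Free-air correction = 0.3086 × 3158.0 = 974.56 mGal
Free-air anomaly = 977649.07 − 978111.87 + (974.56) = 511.76 mGal
Bouguer slab correction = 0.04193 × 3.13 × 3158.0 = 414.46 mGal
Simple Bouguer anomaly = 511.76 − (414.46) = 97.30 mGal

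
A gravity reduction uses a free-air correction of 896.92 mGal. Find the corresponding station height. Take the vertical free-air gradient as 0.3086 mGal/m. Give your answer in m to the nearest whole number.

h = 896.92 / 0.3086 = 2906.42 m

2906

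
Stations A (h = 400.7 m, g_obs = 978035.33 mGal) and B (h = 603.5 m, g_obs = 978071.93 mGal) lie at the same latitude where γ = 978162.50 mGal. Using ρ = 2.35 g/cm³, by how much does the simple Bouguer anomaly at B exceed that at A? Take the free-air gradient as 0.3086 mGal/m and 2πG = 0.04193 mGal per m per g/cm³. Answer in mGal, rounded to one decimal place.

Δg_SB(A) = 978035.33 − 978162.50 + 0.3086×400.7 − 0.04193×2.35×400.7 = -43.00 mGal
Δg_SB(B) = 978071.93 − 978162.50 + 0.3086×603.5 − 0.04193×2.35×603.5 = 36.20 mGal
Difference = 36.20 − (-43.00) = 79.20 mGal

79.2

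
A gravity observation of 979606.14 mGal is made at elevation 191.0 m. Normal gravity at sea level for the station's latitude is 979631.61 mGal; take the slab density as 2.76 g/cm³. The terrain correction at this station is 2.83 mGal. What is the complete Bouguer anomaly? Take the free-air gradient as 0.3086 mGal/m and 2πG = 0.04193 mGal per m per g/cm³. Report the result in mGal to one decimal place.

14.2

Free-air correction = 0.3086 × 191.0 = 58.94 mGal
Free-air anomaly = 979606.14 − 979631.61 + (58.94) = 33.47 mGal
Bouguer slab correction = 0.04193 × 2.76 × 191.0 = 22.10 mGal
Simple Bouguer anomaly = 33.47 − (22.10) = 11.37 mGal
Complete Bouguer anomaly = 11.37 + 2.83 = 14.20 mGal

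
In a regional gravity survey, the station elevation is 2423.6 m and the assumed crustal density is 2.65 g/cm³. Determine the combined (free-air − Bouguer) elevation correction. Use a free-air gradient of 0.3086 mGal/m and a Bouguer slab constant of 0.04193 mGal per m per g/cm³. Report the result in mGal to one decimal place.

Combined gradient = 0.3086 − 0.04193 × 2.65 = 0.1974855 mGal/m
Combined elevation correction = 0.1974855 × 2423.6 = 478.6 mGal

478.6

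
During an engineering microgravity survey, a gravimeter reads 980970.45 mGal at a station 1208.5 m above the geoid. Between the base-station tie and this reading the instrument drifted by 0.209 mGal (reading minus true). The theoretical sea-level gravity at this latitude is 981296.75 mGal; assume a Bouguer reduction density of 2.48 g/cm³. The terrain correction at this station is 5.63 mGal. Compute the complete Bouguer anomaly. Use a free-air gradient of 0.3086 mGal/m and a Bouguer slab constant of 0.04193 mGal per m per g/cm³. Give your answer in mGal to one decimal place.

-73.6

Drift-corrected reading = 980970.45 − (0.209) = 980970.241 mGal
Free-air correction = 0.3086 × 1208.5 = 372.94 mGal
Free-air anomaly = 980970.241 − 981296.75 + (372.94) = 46.431 mGal
Bouguer slab correction = 0.04193 × 2.48 × 1208.5 = 125.67 mGal
Simple Bouguer anomaly = 46.431 − (125.67) = -79.239 mGal
Complete Bouguer anomaly = -79.239 + 5.63 = -73.609 mGal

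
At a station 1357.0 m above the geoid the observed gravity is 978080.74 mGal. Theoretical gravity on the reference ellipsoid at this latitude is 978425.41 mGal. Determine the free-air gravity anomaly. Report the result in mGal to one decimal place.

Free-air correction = 0.3086 × 1357.0 = 418.77 mGal
Free-air anomaly = 978080.74 − 978425.41 + (418.77) = 74.10 mGal

74.1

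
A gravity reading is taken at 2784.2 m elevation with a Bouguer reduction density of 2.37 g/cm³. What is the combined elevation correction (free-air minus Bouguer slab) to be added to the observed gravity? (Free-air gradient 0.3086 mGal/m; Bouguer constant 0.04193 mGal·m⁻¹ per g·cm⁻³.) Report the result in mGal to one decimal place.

582.5

Combined gradient = 0.3086 − 0.04193 × 2.37 = 0.2092259 mGal/m
Combined elevation correction = 0.2092259 × 2784.2 = 582.5 mGal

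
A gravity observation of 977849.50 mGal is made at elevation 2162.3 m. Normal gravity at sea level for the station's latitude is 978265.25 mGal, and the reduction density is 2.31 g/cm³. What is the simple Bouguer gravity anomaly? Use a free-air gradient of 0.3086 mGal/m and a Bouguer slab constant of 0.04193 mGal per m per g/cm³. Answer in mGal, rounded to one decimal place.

Free-air correction = 0.3086 × 2162.3 = 667.29 mGal
Free-air anomaly = 977849.50 − 978265.25 + (667.29) = 251.54 mGal
Bouguer slab correction = 0.04193 × 2.31 × 2162.3 = 209.44 mGal
Simple Bouguer anomaly = 251.54 − (209.44) = 42.10 mGal

42.1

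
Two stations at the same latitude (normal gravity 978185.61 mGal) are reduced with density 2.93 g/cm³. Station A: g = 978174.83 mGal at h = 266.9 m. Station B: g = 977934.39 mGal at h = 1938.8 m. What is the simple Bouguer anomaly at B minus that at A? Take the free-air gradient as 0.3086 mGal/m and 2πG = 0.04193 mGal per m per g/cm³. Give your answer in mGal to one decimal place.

Δg_SB(A) = 978174.83 − 978185.61 + 0.3086×266.9 − 0.04193×2.93×266.9 = 38.80 mGal
Δg_SB(B) = 977934.39 − 978185.61 + 0.3086×1938.8 − 0.04193×2.93×1938.8 = 108.90 mGal
Difference = 108.90 − (38.80) = 70.10 mGal

70.1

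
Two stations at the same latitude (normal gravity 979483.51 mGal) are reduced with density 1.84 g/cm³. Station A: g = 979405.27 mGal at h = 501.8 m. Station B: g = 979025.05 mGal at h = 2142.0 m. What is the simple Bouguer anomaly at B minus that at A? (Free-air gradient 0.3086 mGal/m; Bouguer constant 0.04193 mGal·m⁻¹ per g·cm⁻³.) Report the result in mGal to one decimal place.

-0.6

Δg_SB(A) = 979405.27 − 979483.51 + 0.3086×501.8 − 0.04193×1.84×501.8 = 37.90 mGal
Δg_SB(B) = 979025.05 − 979483.51 + 0.3086×2142.0 − 0.04193×1.84×2142.0 = 37.30 mGal
Difference = 37.30 − (37.90) = -0.60 mGal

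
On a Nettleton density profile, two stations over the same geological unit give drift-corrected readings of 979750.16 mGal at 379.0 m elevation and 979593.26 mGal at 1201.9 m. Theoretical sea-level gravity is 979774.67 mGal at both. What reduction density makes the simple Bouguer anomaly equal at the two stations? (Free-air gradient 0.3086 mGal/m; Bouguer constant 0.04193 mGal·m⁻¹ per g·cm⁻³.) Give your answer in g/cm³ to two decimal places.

Δg_obs = 979593.26 − 979750.16 = -156.90 mGal over Δh = 1201.9 − 379.0 = 822.9 m
Equal Bouguer anomalies ⇒ Δg_obs + (0.3086 − 0.04193ρ)·Δh = 0
0.3086 − 0.04193ρ = −Δg_obs/Δh = 0.19067
ρ = (0.3086 − 0.19067) / 0.04193 = 2.81 g/cm³

2.81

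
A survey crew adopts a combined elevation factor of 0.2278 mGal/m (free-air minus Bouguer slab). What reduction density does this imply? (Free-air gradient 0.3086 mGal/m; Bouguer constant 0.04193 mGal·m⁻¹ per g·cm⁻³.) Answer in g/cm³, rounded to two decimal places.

0.2278 = 0.3086 − 0.04193 × ρ
ρ = (0.3086 − 0.2278) / 0.04193 = 1.93 g/cm³

1.93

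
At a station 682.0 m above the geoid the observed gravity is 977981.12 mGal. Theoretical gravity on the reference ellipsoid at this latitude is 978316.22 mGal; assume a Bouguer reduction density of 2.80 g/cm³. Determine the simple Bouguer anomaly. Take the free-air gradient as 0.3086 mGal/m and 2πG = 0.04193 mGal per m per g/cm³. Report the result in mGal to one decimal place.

-204.7

Free-air correction = 0.3086 × 682.0 = 210.47 mGal
Free-air anomaly = 977981.12 − 978316.22 + (210.47) = -124.63 mGal
Bouguer slab correction = 0.04193 × 2.80 × 682.0 = 80.07 mGal
Simple Bouguer anomaly = -124.63 − (80.07) = -204.70 mGal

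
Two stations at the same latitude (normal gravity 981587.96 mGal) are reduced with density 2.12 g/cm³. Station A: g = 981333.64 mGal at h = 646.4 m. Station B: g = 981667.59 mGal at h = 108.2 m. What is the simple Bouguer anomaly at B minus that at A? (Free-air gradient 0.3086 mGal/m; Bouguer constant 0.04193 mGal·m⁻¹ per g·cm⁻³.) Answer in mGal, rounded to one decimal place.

Δg_SB(A) = 981333.64 − 981587.96 + 0.3086×646.4 − 0.04193×2.12×646.4 = -112.30 mGal
Δg_SB(B) = 981667.59 − 981587.96 + 0.3086×108.2 − 0.04193×2.12×108.2 = 103.40 mGal
Difference = 103.40 − (-112.30) = 215.70 mGal

215.7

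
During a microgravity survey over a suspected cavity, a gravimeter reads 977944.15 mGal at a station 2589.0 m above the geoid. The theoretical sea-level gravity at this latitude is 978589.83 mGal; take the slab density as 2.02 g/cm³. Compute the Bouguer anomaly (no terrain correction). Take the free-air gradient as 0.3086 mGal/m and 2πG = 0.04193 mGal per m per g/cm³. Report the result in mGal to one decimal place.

-66.0

Free-air correction = 0.3086 × 2589.0 = 798.97 mGal
Free-air anomaly = 977944.15 − 978589.83 + (798.97) = 153.29 mGal
Bouguer slab correction = 0.04193 × 2.02 × 2589.0 = 219.28 mGal
Simple Bouguer anomaly = 153.29 − (219.28) = -65.99 mGal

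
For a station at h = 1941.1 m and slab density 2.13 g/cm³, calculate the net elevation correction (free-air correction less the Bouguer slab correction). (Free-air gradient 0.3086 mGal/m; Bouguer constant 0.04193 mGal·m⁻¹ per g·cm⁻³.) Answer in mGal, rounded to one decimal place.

Combined gradient = 0.3086 − 0.04193 × 2.13 = 0.2192891 mGal/m
Combined elevation correction = 0.2192891 × 1941.1 = 425.7 mGal

425.7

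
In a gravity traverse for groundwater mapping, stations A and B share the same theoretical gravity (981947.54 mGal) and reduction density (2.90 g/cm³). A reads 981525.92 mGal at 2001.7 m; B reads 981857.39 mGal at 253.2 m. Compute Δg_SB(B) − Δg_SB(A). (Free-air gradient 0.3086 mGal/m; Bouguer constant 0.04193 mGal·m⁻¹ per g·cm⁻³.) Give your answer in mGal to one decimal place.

4.5

Δg_SB(A) = 981525.92 − 981947.54 + 0.3086×2001.7 − 0.04193×2.90×2001.7 = -47.30 mGal
Δg_SB(B) = 981857.39 − 981947.54 + 0.3086×253.2 − 0.04193×2.90×253.2 = -42.80 mGal
Difference = -42.80 − (-47.30) = 4.50 mGal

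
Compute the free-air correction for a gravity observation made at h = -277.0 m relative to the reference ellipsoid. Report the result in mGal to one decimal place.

Free-air correction = 0.3086 × -277.0 = -85.5 mGal

-85.5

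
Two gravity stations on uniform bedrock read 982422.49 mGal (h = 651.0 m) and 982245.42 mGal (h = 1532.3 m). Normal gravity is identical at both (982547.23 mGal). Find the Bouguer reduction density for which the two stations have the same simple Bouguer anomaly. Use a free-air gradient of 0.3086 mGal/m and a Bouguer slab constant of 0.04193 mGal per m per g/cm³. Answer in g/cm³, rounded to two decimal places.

2.57

Δg_obs = 982245.42 − 982422.49 = -177.07 mGal over Δh = 1532.3 − 651.0 = 881.3 m
Equal Bouguer anomalies ⇒ Δg_obs + (0.3086 − 0.04193ρ)·Δh = 0
0.3086 − 0.04193ρ = −Δg_obs/Δh = 0.20092
ρ = (0.3086 − 0.20092) / 0.04193 = 2.57 g/cm³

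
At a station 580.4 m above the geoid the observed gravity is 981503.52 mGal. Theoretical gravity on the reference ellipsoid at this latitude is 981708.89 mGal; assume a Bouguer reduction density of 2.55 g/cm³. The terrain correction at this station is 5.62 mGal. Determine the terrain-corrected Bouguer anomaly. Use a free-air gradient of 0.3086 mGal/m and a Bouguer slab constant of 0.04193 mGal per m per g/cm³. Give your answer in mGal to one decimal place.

Free-air correction = 0.3086 × 580.4 = 179.11 mGal
Free-air anomaly = 981503.52 − 981708.89 + (179.11) = -26.26 mGal
Bouguer slab correction = 0.04193 × 2.55 × 580.4 = 62.06 mGal
Simple Bouguer anomaly = -26.26 − (62.06) = -88.32 mGal
Complete Bouguer anomaly = -88.32 + 5.62 = -82.70 mGal

-82.7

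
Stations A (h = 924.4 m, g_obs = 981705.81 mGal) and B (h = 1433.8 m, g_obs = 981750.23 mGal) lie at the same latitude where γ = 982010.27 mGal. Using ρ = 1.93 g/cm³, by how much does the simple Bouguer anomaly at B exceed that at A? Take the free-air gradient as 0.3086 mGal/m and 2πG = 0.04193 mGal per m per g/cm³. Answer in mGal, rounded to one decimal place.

Δg_SB(A) = 981705.81 − 982010.27 + 0.3086×924.4 − 0.04193×1.93×924.4 = -94.00 mGal
Δg_SB(B) = 981750.23 − 982010.27 + 0.3086×1433.8 − 0.04193×1.93×1433.8 = 66.40 mGal
Difference = 66.40 − (-94.00) = 160.40 mGal

160.4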